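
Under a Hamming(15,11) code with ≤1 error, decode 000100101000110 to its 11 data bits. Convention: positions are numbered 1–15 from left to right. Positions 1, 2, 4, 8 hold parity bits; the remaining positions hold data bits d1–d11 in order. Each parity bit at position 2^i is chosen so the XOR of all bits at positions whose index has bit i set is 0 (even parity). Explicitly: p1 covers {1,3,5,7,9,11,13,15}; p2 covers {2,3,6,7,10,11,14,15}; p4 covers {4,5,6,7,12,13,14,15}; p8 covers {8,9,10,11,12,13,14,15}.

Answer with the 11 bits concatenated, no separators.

s1 (pos 1,3,5,7,9,11,13,15): 0⊕0⊕0⊕1⊕1⊕0⊕1⊕0 = 1
s2 (pos 2,3,6,7,10,11,14,15): 0⊕0⊕0⊕1⊕0⊕0⊕1⊕0 = 0
s4 (pos 4,5,6,7,12,13,14,15): 1⊕0⊕0⊕1⊕0⊕1⊕1⊕0 = 0
s8 (pos 8,9,10,11,12,13,14,15): 0⊕1⊕0⊕0⊕0⊕1⊕1⊕0 = 1
Syndrome s8…s1 = 1001 → error at position 9.
Flip position 9: 000100101000110 → 000100100000110
Read data bits from positions 3,5,6,7,9,10,11,12,13,14,15: 00010000110

00010000110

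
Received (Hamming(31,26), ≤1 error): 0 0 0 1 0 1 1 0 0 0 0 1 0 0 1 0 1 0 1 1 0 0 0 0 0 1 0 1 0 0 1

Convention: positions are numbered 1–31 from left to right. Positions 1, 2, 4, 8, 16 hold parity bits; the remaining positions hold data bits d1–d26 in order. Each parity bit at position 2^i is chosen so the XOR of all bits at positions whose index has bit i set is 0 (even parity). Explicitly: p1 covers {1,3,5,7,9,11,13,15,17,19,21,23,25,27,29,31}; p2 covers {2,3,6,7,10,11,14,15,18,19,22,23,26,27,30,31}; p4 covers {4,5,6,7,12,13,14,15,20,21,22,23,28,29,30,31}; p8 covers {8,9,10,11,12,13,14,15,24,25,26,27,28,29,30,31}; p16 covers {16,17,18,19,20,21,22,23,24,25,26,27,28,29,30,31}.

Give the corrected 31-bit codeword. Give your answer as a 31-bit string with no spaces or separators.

s1 (pos 1,3,5,7,9,11,13,15,17,19,21,23,25,27,29,31): 0⊕0⊕0⊕1⊕0⊕0⊕0⊕1⊕1⊕1⊕0⊕0⊕0⊕0⊕0⊕1 = 1
s2 (pos 2,3,6,7,10,11,14,15,18,19,22,23,26,27,30,31): 0⊕0⊕1⊕1⊕0⊕0⊕0⊕1⊕0⊕1⊕0⊕0⊕1⊕0⊕0⊕1 = 0
s4 (pos 4,5,6,7,12,13,14,15,20,21,22,23,28,29,30,31): 1⊕0⊕1⊕1⊕1⊕0⊕0⊕1⊕1⊕0⊕0⊕0⊕1⊕0⊕0⊕1 = 0
s8 (pos 8,9,10,11,12,13,14,15,24,25,26,27,28,29,30,31): 0⊕0⊕0⊕0⊕1⊕0⊕0⊕1⊕0⊕0⊕1⊕0⊕1⊕0⊕0⊕1 = 1
s16 (pos 16,17,18,19,20,21,22,23,24,25,26,27,28,29,30,31): 0⊕1⊕0⊕1⊕1⊕0⊕0⊕0⊕0⊕0⊕1⊕0⊕1⊕0⊕0⊕1 = 0
Syndrome s16…s1 = 01001 → error at position 9.
Flip position 9: 0001011000010010101100000101001 → 0001011010010010101100000101001

0001011010010010101100000101001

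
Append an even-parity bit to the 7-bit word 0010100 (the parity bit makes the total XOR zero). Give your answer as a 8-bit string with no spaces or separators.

00101000

XOR of the 7 data bits: 0⊕0⊕1⊕0⊕1⊕0⊕0 = 0
Parity bit = 0 (so all 8 bits XOR to 0).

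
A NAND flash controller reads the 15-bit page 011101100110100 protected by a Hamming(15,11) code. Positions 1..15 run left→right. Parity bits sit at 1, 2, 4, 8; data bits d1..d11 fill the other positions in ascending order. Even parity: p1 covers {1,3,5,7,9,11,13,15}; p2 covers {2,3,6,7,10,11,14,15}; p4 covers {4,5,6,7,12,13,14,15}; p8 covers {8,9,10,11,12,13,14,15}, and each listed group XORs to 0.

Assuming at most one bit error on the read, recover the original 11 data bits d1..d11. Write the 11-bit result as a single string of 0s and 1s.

10110110100

s1 (pos 1,3,5,7,9,11,13,15): 0⊕1⊕0⊕1⊕0⊕1⊕1⊕0 = 0
s2 (pos 2,3,6,7,10,11,14,15): 1⊕1⊕1⊕1⊕1⊕1⊕0⊕0 = 0
s4 (pos 4,5,6,7,12,13,14,15): 1⊕0⊕1⊕1⊕0⊕1⊕0⊕0 = 0
s8 (pos 8,9,10,11,12,13,14,15): 0⊕0⊕1⊕1⊕0⊕1⊕0⊕0 = 1
Syndrome s8…s1 = 1000 → error at position 8.
Flip position 8: 011101100110100 → 011101110110100
Read data bits from positions 3,5,6,7,9,10,11,12,13,14,15: 10110110100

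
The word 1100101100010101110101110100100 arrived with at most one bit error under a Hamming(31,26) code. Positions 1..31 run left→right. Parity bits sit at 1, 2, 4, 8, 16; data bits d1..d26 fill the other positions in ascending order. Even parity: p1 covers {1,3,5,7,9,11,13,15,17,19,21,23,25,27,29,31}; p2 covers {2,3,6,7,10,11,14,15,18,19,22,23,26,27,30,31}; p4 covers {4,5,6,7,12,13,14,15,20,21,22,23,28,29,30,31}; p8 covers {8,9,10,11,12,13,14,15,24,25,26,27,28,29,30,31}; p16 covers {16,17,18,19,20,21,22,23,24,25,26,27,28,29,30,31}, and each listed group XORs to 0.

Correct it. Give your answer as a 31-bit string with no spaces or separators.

1100101100010101100101110100100

s1 (pos 1,3,5,7,9,11,13,15,17,19,21,23,25,27,29,31): 1⊕0⊕1⊕1⊕0⊕0⊕0⊕0⊕1⊕0⊕0⊕1⊕0⊕0⊕1⊕0 = 0
s2 (pos 2,3,6,7,10,11,14,15,18,19,22,23,26,27,30,31): 1⊕0⊕0⊕1⊕0⊕0⊕1⊕0⊕1⊕0⊕1⊕1⊕1⊕0⊕0⊕0 = 1
s4 (pos 4,5,6,7,12,13,14,15,20,21,22,23,28,29,30,31): 0⊕1⊕0⊕1⊕1⊕0⊕1⊕0⊕1⊕0⊕1⊕1⊕0⊕1⊕0⊕0 = 0
s8 (pos 8,9,10,11,12,13,14,15,24,25,26,27,28,29,30,31): 1⊕0⊕0⊕0⊕1⊕0⊕1⊕0⊕1⊕0⊕1⊕0⊕0⊕1⊕0⊕0 = 0
s16 (pos 16,17,18,19,20,21,22,23,24,25,26,27,28,29,30,31): 1⊕1⊕1⊕0⊕1⊕0⊕1⊕1⊕1⊕0⊕1⊕0⊕0⊕1⊕0⊕0 = 1
Syndrome s16…s1 = 10010 → error at position 18.
Flip position 18: 1100101100010101110101110100100 → 1100101100010101100101110100100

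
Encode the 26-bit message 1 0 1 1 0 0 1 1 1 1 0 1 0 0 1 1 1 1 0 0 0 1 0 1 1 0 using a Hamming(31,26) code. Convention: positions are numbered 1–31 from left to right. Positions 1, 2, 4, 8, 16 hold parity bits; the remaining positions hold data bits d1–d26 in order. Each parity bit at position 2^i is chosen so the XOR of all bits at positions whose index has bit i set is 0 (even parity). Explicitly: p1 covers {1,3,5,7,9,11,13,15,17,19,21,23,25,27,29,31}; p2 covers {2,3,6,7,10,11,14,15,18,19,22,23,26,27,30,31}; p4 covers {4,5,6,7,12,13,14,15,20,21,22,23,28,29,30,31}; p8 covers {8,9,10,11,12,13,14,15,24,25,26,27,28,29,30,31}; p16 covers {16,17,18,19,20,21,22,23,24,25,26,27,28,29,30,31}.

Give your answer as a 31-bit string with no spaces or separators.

1111011100111100100111100010110

Place data at non-parity positions: p1 p2 1 p4 0 1 1 p8 0 0 1 1 1 1 0 p16 1 0 0 1 1 1 1 0 0 0 1 0 1 1 0
p1 (pos 1,3,5,7,9,11,13,15,17,19,21,23,25,27,29,31): XOR of data positions = 1⊕0⊕1⊕0⊕1⊕1⊕0⊕1⊕0⊕1⊕1⊕0⊕1⊕1⊕0 = 1
p2 (pos 2,3,6,7,10,11,14,15,18,19,22,23,26,27,30,31): XOR of data positions = 1⊕1⊕1⊕0⊕1⊕1⊕0⊕0⊕0⊕1⊕1⊕0⊕1⊕1⊕0 = 1
p4 (pos 4,5,6,7,12,13,14,15,20,21,22,23,28,29,30,31): XOR of data positions = 0⊕1⊕1⊕1⊕1⊕1⊕0⊕1⊕1⊕1⊕1⊕0⊕1⊕1⊕0 = 1
p8 (pos 8,9,10,11,12,13,14,15,24,25,26,27,28,29,30,31): XOR of data positions = 0⊕0⊕1⊕1⊕1⊕1⊕0⊕0⊕0⊕0⊕1⊕0⊕1⊕1⊕0 = 1
p16 (pos 16,17,18,19,20,21,22,23,24,25,26,27,28,29,30,31): XOR of data positions = 1⊕0⊕0⊕1⊕1⊕1⊕1⊕0⊕0⊕0⊕1⊕0⊕1⊕1⊕0 = 0
Codeword: 1111011100111100100111100010110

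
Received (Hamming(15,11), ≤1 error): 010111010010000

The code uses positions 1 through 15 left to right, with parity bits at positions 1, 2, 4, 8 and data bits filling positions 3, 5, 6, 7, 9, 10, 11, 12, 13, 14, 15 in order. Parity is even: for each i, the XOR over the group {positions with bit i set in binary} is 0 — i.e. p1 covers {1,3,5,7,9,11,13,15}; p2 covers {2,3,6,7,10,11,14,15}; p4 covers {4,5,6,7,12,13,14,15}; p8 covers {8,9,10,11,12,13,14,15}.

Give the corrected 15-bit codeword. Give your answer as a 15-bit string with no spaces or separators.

s1 (pos 1,3,5,7,9,11,13,15): 0⊕0⊕1⊕0⊕0⊕1⊕0⊕0 = 0
s2 (pos 2,3,6,7,10,11,14,15): 1⊕0⊕1⊕0⊕0⊕1⊕0⊕0 = 1
s4 (pos 4,5,6,7,12,13,14,15): 1⊕1⊕1⊕0⊕0⊕0⊕0⊕0 = 1
s8 (pos 8,9,10,11,12,13,14,15): 1⊕0⊕0⊕1⊕0⊕0⊕0⊕0 = 0
Syndrome s8…s1 = 0110 → error at position 6.
Flip position 6: 010111010010000 → 010110010010000

010110010010000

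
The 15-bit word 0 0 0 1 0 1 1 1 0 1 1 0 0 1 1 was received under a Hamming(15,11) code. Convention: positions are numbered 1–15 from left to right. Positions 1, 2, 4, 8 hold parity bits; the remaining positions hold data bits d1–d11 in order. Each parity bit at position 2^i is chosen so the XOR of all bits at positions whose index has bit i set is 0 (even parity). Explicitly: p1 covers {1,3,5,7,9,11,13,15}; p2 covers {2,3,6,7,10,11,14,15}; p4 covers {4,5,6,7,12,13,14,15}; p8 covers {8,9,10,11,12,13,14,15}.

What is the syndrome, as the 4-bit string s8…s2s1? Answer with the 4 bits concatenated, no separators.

1101

s1 (pos 1,3,5,7,9,11,13,15): 0⊕0⊕0⊕1⊕0⊕1⊕0⊕1 = 1
s2 (pos 2,3,6,7,10,11,14,15): 0⊕0⊕1⊕1⊕1⊕1⊕1⊕1 = 0
s4 (pos 4,5,6,7,12,13,14,15): 1⊕0⊕1⊕1⊕0⊕0⊕1⊕1 = 1
s8 (pos 8,9,10,11,12,13,14,15): 1⊕0⊕1⊕1⊕0⊕0⊕1⊕1 = 1
Syndrome s8…s1 = 1101 → error at position 13.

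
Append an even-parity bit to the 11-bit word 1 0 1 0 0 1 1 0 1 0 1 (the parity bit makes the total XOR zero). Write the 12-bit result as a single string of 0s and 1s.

101001101010

XOR of the 11 data bits: 1⊕0⊕1⊕0⊕0⊕1⊕1⊕0⊕1⊕0⊕1 = 0
Parity bit = 0 (so all 12 bits XOR to 0).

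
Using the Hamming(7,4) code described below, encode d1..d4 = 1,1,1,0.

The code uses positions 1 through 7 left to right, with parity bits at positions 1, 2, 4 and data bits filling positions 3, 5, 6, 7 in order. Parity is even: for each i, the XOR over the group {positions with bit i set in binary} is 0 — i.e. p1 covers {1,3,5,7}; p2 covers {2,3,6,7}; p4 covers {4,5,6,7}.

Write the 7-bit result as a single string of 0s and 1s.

0010110

Place data at non-parity positions: p1 p2 1 p4 1 1 0
p1 (pos 1,3,5,7): XOR of data positions = 1⊕1⊕0 = 0
p2 (pos 2,3,6,7): XOR of data positions = 1⊕1⊕0 = 0
p4 (pos 4,5,6,7): XOR of data positions = 1⊕1⊕0 = 0
Codeword: 0010110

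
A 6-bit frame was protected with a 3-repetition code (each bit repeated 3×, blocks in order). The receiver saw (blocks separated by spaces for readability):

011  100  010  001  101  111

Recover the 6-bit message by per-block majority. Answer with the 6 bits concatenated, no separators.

100011

Block 1 (011): 2 ones → 1
Block 2 (100): 1 one → 0
Block 3 (010): 1 one → 0
Block 4 (001): 1 one → 0
Block 5 (101): 2 ones → 1
Block 6 (111): 3 ones → 1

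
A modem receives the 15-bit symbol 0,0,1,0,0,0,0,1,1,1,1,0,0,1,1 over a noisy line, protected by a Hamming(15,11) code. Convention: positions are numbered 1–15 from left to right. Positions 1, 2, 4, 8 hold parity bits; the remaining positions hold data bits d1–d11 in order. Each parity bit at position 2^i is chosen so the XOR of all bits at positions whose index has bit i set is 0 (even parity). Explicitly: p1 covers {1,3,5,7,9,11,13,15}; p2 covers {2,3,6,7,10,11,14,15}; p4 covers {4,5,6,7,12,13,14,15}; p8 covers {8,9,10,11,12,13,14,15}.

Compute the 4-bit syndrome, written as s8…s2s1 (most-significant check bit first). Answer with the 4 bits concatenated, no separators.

0010

s1 (pos 1,3,5,7,9,11,13,15): 0⊕1⊕0⊕0⊕1⊕1⊕0⊕1 = 0
s2 (pos 2,3,6,7,10,11,14,15): 0⊕1⊕0⊕0⊕1⊕1⊕1⊕1 = 1
s4 (pos 4,5,6,7,12,13,14,15): 0⊕0⊕0⊕0⊕0⊕0⊕1⊕1 = 0
s8 (pos 8,9,10,11,12,13,14,15): 1⊕1⊕1⊕1⊕0⊕0⊕1⊕1 = 0
Syndrome s8…s1 = 0010 → error at position 2.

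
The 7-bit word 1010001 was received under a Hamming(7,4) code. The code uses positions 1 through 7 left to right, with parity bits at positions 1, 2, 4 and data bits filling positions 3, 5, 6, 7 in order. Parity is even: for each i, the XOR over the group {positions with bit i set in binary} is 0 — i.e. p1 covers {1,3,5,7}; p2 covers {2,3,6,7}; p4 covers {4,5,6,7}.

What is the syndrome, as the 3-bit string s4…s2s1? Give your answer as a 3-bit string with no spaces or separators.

101

s1 (pos 1,3,5,7): 1⊕1⊕0⊕1 = 1
s2 (pos 2,3,6,7): 0⊕1⊕0⊕1 = 0
s4 (pos 4,5,6,7): 0⊕0⊕0⊕1 = 1
Syndrome s4…s1 = 101 → error at position 5.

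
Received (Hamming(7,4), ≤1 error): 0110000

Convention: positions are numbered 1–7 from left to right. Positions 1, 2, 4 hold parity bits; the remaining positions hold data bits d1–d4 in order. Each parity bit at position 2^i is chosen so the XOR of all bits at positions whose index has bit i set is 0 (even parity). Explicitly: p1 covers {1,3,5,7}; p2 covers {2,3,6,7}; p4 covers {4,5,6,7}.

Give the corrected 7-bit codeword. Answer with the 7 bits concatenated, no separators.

s1 (pos 1,3,5,7): 0⊕1⊕0⊕0 = 1
s2 (pos 2,3,6,7): 1⊕1⊕0⊕0 = 0
s4 (pos 4,5,6,7): 0⊕0⊕0⊕0 = 0
Syndrome s4…s1 = 001 → error at position 1.
Flip position 1: 0110000 → 1110000

1110000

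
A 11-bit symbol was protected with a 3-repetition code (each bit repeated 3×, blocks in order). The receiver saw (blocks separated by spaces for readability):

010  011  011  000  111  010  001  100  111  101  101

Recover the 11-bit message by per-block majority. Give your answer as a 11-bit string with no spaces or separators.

01101000111

Block 1 (010): 1 one → 0
Block 2 (011): 2 ones → 1
Block 3 (011): 2 ones → 1
Block 4 (000): 0 ones → 0
Block 5 (111): 3 ones → 1
Block 6 (010): 1 one → 0
Block 7 (001): 1 one → 0
Block 8 (100): 1 one → 0
Block 9 (111): 3 ones → 1
Block 10 (101): 2 ones → 1
Block 11 (101): 2 ones → 1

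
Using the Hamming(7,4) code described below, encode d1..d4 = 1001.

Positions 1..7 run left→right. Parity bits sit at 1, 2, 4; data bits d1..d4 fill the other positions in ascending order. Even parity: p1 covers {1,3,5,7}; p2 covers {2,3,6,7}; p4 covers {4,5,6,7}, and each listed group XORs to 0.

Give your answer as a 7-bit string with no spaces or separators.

0011001

Place data at non-parity positions: p1 p2 1 p4 0 0 1
p1 (pos 1,3,5,7): XOR of data positions = 1⊕0⊕1 = 0
p2 (pos 2,3,6,7): XOR of data positions = 1⊕0⊕1 = 0
p4 (pos 4,5,6,7): XOR of data positions = 0⊕0⊕1 = 1
Codeword: 0011001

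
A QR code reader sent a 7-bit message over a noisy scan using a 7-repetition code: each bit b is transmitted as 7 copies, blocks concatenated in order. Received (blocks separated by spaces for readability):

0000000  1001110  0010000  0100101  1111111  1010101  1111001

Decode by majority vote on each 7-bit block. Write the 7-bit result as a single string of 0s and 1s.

0100111

Block 1 (0000000): 0 ones → 0
Block 2 (1001110): 4 ones → 1
Block 3 (0010000): 1 one → 0
Block 4 (0100101): 3 ones → 0
Block 5 (1111111): 7 ones → 1
Block 6 (1010101): 4 ones → 1
Block 7 (1111001): 5 ones → 1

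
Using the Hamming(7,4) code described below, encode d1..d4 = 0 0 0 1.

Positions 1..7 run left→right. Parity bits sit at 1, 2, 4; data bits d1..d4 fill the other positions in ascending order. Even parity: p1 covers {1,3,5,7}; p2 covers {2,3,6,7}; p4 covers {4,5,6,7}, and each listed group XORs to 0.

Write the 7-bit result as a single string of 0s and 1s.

1101001

Place data at non-parity positions: p1 p2 0 p4 0 0 1
p1 (pos 1,3,5,7): XOR of data positions = 0⊕0⊕1 = 1
p2 (pos 2,3,6,7): XOR of data positions = 0⊕0⊕1 = 1
p4 (pos 4,5,6,7): XOR of data positions = 0⊕0⊕1 = 1
Codeword: 1101001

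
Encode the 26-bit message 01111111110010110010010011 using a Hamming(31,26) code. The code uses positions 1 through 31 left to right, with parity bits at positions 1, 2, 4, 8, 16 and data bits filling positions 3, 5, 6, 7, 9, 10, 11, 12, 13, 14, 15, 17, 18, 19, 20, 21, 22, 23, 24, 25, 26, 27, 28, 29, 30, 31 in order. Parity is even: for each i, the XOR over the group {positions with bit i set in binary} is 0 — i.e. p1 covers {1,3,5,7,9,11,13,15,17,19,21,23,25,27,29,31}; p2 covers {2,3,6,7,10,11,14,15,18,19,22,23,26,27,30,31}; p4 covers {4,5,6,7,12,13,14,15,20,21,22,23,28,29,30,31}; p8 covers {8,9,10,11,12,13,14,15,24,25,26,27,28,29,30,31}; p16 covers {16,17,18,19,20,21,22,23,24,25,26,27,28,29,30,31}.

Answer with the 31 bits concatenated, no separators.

0100111011111101010110010010011

Place data at non-parity positions: p1 p2 0 p4 1 1 1 p8 1 1 1 1 1 1 0 p16 0 1 0 1 1 0 0 1 0 0 1 0 0 1 1
p1 (pos 1,3,5,7,9,11,13,15,17,19,21,23,25,27,29,31): XOR of data positions = 0⊕1⊕1⊕1⊕1⊕1⊕0⊕0⊕0⊕1⊕0⊕0⊕1⊕0⊕1 = 0
p2 (pos 2,3,6,7,10,11,14,15,18,19,22,23,26,27,30,31): XOR of data positions = 0⊕1⊕1⊕1⊕1⊕1⊕0⊕1⊕0⊕0⊕0⊕0⊕1⊕1⊕1 = 1
p4 (pos 4,5,6,7,12,13,14,15,20,21,22,23,28,29,30,31): XOR of data positions = 1⊕1⊕1⊕1⊕1⊕1⊕0⊕1⊕1⊕0⊕0⊕0⊕0⊕1⊕1 = 0
p8 (pos 8,9,10,11,12,13,14,15,24,25,26,27,28,29,30,31): XOR of data positions = 1⊕1⊕1⊕1⊕1⊕1⊕0⊕1⊕0⊕0⊕1⊕0⊕0⊕1⊕1 = 0
p16 (pos 16,17,18,19,20,21,22,23,24,25,26,27,28,29,30,31): XOR of data positions = 0⊕1⊕0⊕1⊕1⊕0⊕0⊕1⊕0⊕0⊕1⊕0⊕0⊕1⊕1 = 1
Codeword: 0100111011111101010110010010011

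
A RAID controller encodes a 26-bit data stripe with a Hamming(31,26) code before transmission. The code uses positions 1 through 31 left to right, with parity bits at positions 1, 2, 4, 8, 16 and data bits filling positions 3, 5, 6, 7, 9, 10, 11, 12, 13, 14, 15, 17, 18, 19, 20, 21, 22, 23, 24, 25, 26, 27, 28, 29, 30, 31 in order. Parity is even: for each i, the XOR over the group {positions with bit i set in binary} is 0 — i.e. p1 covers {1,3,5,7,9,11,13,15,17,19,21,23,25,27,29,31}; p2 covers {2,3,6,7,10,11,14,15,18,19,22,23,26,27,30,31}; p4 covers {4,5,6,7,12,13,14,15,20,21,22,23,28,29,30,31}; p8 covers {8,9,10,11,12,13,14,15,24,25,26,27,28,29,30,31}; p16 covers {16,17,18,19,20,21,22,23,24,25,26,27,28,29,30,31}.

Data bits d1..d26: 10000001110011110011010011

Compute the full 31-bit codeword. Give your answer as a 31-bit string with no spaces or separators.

1111000000011101011110011010011

Place data at non-parity positions: p1 p2 1 p4 0 0 0 p8 0 0 0 1 1 1 0 p16 0 1 1 1 1 0 0 1 1 0 1 0 0 1 1
p1 (pos 1,3,5,7,9,11,13,15,17,19,21,23,25,27,29,31): XOR of data positions = 1⊕0⊕0⊕0⊕0⊕1⊕0⊕0⊕1⊕1⊕0⊕1⊕1⊕0⊕1 = 1
p2 (pos 2,3,6,7,10,11,14,15,18,19,22,23,26,27,30,31): XOR of data positions = 1⊕0⊕0⊕0⊕0⊕1⊕0⊕1⊕1⊕0⊕0⊕0⊕1⊕1⊕1 = 1
p4 (pos 4,5,6,7,12,13,14,15,20,21,22,23,28,29,30,31): XOR of data positions = 0⊕0⊕0⊕1⊕1⊕1⊕0⊕1⊕1⊕0⊕0⊕0⊕0⊕1⊕1 = 1
p8 (pos 8,9,10,11,12,13,14,15,24,25,26,27,28,29,30,31): XOR of data positions = 0⊕0⊕0⊕1⊕1⊕1⊕0⊕1⊕1⊕0⊕1⊕0⊕0⊕1⊕1 = 0
p16 (pos 16,17,18,19,20,21,22,23,24,25,26,27,28,29,30,31): XOR of data positions = 0⊕1⊕1⊕1⊕1⊕0⊕0⊕1⊕1⊕0⊕1⊕0⊕0⊕1⊕1 = 1
Codeword: 1111000000011101011110011010011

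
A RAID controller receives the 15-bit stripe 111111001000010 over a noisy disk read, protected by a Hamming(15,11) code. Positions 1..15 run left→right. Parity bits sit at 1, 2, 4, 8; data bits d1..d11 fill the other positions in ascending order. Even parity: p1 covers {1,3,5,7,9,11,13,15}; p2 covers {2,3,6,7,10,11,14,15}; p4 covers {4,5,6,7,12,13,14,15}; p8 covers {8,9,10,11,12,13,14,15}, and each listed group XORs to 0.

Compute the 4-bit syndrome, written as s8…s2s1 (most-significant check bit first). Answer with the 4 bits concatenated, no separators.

s1 (pos 1,3,5,7,9,11,13,15): 1⊕1⊕1⊕0⊕1⊕0⊕0⊕0 = 0
s2 (pos 2,3,6,7,10,11,14,15): 1⊕1⊕1⊕0⊕0⊕0⊕1⊕0 = 0
s4 (pos 4,5,6,7,12,13,14,15): 1⊕1⊕1⊕0⊕0⊕0⊕1⊕0 = 0
s8 (pos 8,9,10,11,12,13,14,15): 0⊕1⊕0⊕0⊕0⊕0⊕1⊕0 = 0
Syndrome s8…s1 = 0000 → no error.

0000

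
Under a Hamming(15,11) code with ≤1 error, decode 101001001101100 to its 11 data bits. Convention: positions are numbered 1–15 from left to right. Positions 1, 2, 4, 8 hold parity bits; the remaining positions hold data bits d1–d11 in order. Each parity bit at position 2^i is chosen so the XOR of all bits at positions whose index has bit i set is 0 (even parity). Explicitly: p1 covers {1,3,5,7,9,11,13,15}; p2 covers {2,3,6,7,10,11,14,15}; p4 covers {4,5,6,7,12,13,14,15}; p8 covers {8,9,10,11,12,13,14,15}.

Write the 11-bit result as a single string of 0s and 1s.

10001101100

s1 (pos 1,3,5,7,9,11,13,15): 1⊕1⊕0⊕0⊕1⊕0⊕1⊕0 = 0
s2 (pos 2,3,6,7,10,11,14,15): 0⊕1⊕1⊕0⊕1⊕0⊕0⊕0 = 1
s4 (pos 4,5,6,7,12,13,14,15): 0⊕0⊕1⊕0⊕1⊕1⊕0⊕0 = 1
s8 (pos 8,9,10,11,12,13,14,15): 0⊕1⊕1⊕0⊕1⊕1⊕0⊕0 = 0
Syndrome s8…s1 = 0110 → error at position 6.
Flip position 6: 101001001101100 → 101000001101100
Read data bits from positions 3,5,6,7,9,10,11,12,13,14,15: 10001101100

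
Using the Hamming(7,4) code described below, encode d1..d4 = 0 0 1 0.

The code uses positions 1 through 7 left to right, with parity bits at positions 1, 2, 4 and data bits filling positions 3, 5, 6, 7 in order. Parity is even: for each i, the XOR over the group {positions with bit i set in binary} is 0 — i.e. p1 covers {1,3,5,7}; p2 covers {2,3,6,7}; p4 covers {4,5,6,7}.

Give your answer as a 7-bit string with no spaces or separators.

0101010

Place data at non-parity positions: p1 p2 0 p4 0 1 0
p1 (pos 1,3,5,7): XOR of data positions = 0⊕0⊕0 = 0
p2 (pos 2,3,6,7): XOR of data positions = 0⊕1⊕0 = 1
p4 (pos 4,5,6,7): XOR of data positions = 0⊕1⊕0 = 1
Codeword: 0101010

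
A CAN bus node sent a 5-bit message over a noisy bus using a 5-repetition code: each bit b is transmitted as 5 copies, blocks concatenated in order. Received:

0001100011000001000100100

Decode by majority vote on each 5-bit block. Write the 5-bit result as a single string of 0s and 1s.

Block 1 (00011): 2 ones → 0
Block 2 (00011): 2 ones → 0
Block 3 (00000): 0 ones → 0
Block 4 (10001): 2 ones → 0
Block 5 (00100): 1 one → 0

00000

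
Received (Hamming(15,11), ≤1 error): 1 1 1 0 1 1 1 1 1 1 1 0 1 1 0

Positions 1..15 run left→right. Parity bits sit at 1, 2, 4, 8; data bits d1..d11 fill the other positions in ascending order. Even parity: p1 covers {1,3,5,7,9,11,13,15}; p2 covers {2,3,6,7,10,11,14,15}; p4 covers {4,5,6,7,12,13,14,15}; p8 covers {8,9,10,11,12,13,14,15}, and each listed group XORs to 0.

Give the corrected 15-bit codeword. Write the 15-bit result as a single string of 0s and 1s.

111011011110110

s1 (pos 1,3,5,7,9,11,13,15): 1⊕1⊕1⊕1⊕1⊕1⊕1⊕0 = 1
s2 (pos 2,3,6,7,10,11,14,15): 1⊕1⊕1⊕1⊕1⊕1⊕1⊕0 = 1
s4 (pos 4,5,6,7,12,13,14,15): 0⊕1⊕1⊕1⊕0⊕1⊕1⊕0 = 1
s8 (pos 8,9,10,11,12,13,14,15): 1⊕1⊕1⊕1⊕0⊕1⊕1⊕0 = 0
Syndrome s8…s1 = 0111 → error at position 7.
Flip position 7: 111011111110110 → 111011011110110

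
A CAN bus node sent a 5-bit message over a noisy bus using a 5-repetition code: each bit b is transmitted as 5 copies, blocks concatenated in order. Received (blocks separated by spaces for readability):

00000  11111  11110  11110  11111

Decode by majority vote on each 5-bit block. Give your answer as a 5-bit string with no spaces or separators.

Block 1 (00000): 0 ones → 0
Block 2 (11111): 5 ones → 1
Block 3 (11110): 4 ones → 1
Block 4 (11110): 4 ones → 1
Block 5 (11111): 5 ones → 1

01111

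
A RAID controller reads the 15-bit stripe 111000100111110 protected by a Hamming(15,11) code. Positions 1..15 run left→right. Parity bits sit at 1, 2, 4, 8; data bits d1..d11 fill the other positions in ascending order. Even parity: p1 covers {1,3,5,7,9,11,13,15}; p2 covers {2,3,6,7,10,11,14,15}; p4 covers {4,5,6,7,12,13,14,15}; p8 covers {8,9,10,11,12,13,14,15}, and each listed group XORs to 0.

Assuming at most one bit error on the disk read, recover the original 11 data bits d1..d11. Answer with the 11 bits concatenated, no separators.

10011111110

s1 (pos 1,3,5,7,9,11,13,15): 1⊕1⊕0⊕1⊕0⊕1⊕1⊕0 = 1
s2 (pos 2,3,6,7,10,11,14,15): 1⊕1⊕0⊕1⊕1⊕1⊕1⊕0 = 0
s4 (pos 4,5,6,7,12,13,14,15): 0⊕0⊕0⊕1⊕1⊕1⊕1⊕0 = 0
s8 (pos 8,9,10,11,12,13,14,15): 0⊕0⊕1⊕1⊕1⊕1⊕1⊕0 = 1
Syndrome s8…s1 = 1001 → error at position 9.
Flip position 9: 111000100111110 → 111000101111110
Read data bits from positions 3,5,6,7,9,10,11,12,13,14,15: 10011111110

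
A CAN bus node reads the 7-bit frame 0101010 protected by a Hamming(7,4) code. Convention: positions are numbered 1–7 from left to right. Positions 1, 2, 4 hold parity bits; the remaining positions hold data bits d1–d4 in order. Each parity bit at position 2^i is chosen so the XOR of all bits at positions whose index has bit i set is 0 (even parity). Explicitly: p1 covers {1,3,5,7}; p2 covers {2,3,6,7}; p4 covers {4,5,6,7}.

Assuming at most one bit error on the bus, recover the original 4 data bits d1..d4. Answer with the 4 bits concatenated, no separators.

s1 (pos 1,3,5,7): 0⊕0⊕0⊕0 = 0
s2 (pos 2,3,6,7): 1⊕0⊕1⊕0 = 0
s4 (pos 4,5,6,7): 1⊕0⊕1⊕0 = 0
Syndrome s4…s1 = 000 → no error.
Read data bits from positions 3,5,6,7: 0010

0010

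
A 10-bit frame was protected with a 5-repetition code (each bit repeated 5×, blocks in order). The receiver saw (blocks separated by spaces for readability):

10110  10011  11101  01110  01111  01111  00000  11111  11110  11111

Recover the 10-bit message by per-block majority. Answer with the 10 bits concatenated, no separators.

Block 1 (10110): 3 ones → 1
Block 2 (10011): 3 ones → 1
Block 3 (11101): 4 ones → 1
Block 4 (01110): 3 ones → 1
Block 5 (01111): 4 ones → 1
Block 6 (01111): 4 ones → 1
Block 7 (00000): 0 ones → 0
Block 8 (11111): 5 ones → 1
Block 9 (11110): 4 ones → 1
Block 10 (11111): 5 ones → 1

1111110111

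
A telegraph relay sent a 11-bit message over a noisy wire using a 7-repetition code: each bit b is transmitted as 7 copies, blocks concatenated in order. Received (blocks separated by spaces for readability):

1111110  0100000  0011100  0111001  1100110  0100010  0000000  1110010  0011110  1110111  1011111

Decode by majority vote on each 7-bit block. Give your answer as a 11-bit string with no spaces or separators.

10011001111

Block 1 (1111110): 6 ones → 1
Block 2 (0100000): 1 one → 0
Block 3 (0011100): 3 ones → 0
Block 4 (0111001): 4 ones → 1
Block 5 (1100110): 4 ones → 1
Block 6 (0100010): 2 ones → 0
Block 7 (0000000): 0 ones → 0
Block 8 (1110010): 4 ones → 1
Block 9 (0011110): 4 ones → 1
Block 10 (1110111): 6 ones → 1
Block 11 (1011111): 6 ones → 1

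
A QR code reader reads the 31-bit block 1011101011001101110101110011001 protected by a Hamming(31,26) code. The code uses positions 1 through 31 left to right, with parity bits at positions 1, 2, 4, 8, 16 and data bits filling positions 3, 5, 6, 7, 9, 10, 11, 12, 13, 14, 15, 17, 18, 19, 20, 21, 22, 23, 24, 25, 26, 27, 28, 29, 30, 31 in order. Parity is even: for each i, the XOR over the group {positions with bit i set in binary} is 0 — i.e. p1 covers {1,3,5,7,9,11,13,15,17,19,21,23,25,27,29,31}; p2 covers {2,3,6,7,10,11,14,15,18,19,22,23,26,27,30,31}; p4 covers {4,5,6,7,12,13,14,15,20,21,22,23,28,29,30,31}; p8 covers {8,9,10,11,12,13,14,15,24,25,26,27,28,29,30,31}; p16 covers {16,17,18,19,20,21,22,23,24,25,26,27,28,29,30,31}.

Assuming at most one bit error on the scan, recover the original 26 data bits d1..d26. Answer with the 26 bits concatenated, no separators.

s1 (pos 1,3,5,7,9,11,13,15,17,19,21,23,25,27,29,31): 1⊕1⊕1⊕1⊕1⊕0⊕1⊕0⊕1⊕0⊕0⊕1⊕0⊕1⊕0⊕1 = 0
s2 (pos 2,3,6,7,10,11,14,15,18,19,22,23,26,27,30,31): 0⊕1⊕0⊕1⊕1⊕0⊕1⊕0⊕1⊕0⊕1⊕1⊕0⊕1⊕0⊕1 = 1
s4 (pos 4,5,6,7,12,13,14,15,20,21,22,23,28,29,30,31): 1⊕1⊕0⊕1⊕0⊕1⊕1⊕0⊕1⊕0⊕1⊕1⊕1⊕0⊕0⊕1 = 0
s8 (pos 8,9,10,11,12,13,14,15,24,25,26,27,28,29,30,31): 0⊕1⊕1⊕0⊕0⊕1⊕1⊕0⊕1⊕0⊕0⊕1⊕1⊕0⊕0⊕1 = 0
s16 (pos 16,17,18,19,20,21,22,23,24,25,26,27,28,29,30,31): 1⊕1⊕1⊕0⊕1⊕0⊕1⊕1⊕1⊕0⊕0⊕1⊕1⊕0⊕0⊕1 = 0
Syndrome s16…s1 = 00010 → error at position 2.
Flip position 2: 1011101011001101110101110011001 → 1111101011001101110101110011001
Read data bits from positions 3,5,6,7,9,10,11,12,13,14,15,17,18,19,20,21,22,23,24,25,26,27,28,29,30,31: 11011100110110101110011001

11011100110110101110011001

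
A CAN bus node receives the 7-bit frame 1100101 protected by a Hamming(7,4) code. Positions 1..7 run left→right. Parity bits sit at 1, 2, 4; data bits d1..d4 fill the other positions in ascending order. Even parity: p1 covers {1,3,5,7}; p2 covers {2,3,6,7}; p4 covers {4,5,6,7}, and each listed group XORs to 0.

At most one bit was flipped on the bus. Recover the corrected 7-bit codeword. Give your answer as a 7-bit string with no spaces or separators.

0100101

s1 (pos 1,3,5,7): 1⊕0⊕1⊕1 = 1
s2 (pos 2,3,6,7): 1⊕0⊕0⊕1 = 0
s4 (pos 4,5,6,7): 0⊕1⊕0⊕1 = 0
Syndrome s4…s1 = 001 → error at position 1.
Flip position 1: 1100101 → 0100101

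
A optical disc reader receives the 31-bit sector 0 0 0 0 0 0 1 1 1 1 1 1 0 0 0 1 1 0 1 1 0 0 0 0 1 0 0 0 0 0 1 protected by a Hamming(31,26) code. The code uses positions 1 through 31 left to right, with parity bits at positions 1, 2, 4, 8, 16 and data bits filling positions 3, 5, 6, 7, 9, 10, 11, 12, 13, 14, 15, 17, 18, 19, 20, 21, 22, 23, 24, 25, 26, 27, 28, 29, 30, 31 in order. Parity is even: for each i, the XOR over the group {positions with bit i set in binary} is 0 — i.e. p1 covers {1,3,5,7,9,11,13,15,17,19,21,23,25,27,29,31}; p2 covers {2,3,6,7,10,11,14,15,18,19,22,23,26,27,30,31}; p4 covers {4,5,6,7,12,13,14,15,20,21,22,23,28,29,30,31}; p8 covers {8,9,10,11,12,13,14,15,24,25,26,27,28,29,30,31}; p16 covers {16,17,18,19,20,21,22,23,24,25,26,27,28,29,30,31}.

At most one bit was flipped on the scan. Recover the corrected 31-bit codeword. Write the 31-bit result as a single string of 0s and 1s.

0000001111010001101100001000001

s1 (pos 1,3,5,7,9,11,13,15,17,19,21,23,25,27,29,31): 0⊕0⊕0⊕1⊕1⊕1⊕0⊕0⊕1⊕1⊕0⊕0⊕1⊕0⊕0⊕1 = 1
s2 (pos 2,3,6,7,10,11,14,15,18,19,22,23,26,27,30,31): 0⊕0⊕0⊕1⊕1⊕1⊕0⊕0⊕0⊕1⊕0⊕0⊕0⊕0⊕0⊕1 = 1
s4 (pos 4,5,6,7,12,13,14,15,20,21,22,23,28,29,30,31): 0⊕0⊕0⊕1⊕1⊕0⊕0⊕0⊕1⊕0⊕0⊕0⊕0⊕0⊕0⊕1 = 0
s8 (pos 8,9,10,11,12,13,14,15,24,25,26,27,28,29,30,31): 1⊕1⊕1⊕1⊕1⊕0⊕0⊕0⊕0⊕1⊕0⊕0⊕0⊕0⊕0⊕1 = 1
s16 (pos 16,17,18,19,20,21,22,23,24,25,26,27,28,29,30,31): 1⊕1⊕0⊕1⊕1⊕0⊕0⊕0⊕0⊕1⊕0⊕0⊕0⊕0⊕0⊕1 = 0
Syndrome s16…s1 = 01011 → error at position 11.
Flip position 11: 0000001111110001101100001000001 → 0000001111010001101100001000001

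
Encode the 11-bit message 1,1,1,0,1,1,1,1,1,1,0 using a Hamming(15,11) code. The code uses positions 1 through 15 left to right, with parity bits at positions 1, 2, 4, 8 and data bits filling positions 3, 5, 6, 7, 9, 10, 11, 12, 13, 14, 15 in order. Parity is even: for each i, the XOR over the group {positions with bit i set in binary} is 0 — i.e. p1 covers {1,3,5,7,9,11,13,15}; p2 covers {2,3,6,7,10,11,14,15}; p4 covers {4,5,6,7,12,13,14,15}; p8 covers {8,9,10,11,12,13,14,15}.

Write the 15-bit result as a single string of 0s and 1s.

Place data at non-parity positions: p1 p2 1 p4 1 1 0 p8 1 1 1 1 1 1 0
p1 (pos 1,3,5,7,9,11,13,15): XOR of data positions = 1⊕1⊕0⊕1⊕1⊕1⊕0 = 1
p2 (pos 2,3,6,7,10,11,14,15): XOR of data positions = 1⊕1⊕0⊕1⊕1⊕1⊕0 = 1
p4 (pos 4,5,6,7,12,13,14,15): XOR of data positions = 1⊕1⊕0⊕1⊕1⊕1⊕0 = 1
p8 (pos 8,9,10,11,12,13,14,15): XOR of data positions = 1⊕1⊕1⊕1⊕1⊕1⊕0 = 0
Codeword: 111111001111110

111111001111110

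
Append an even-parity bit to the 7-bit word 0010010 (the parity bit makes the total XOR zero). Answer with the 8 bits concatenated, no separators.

XOR of the 7 data bits: 0⊕0⊕1⊕0⊕0⊕1⊕0 = 0
Parity bit = 0 (so all 8 bits XOR to 0).

00100100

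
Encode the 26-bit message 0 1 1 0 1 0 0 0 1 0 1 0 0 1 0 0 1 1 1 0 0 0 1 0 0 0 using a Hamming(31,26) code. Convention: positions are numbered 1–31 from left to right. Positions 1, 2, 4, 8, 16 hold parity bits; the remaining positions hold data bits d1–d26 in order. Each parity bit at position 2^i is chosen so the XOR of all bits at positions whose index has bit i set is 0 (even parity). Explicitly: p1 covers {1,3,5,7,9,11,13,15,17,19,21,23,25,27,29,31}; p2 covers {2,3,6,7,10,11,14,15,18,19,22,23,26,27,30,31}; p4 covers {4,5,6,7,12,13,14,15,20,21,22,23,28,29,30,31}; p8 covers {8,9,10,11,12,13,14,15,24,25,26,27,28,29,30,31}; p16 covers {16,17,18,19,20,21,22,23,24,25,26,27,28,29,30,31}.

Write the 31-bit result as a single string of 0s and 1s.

0101110110001011001001110001000

Place data at non-parity positions: p1 p2 0 p4 1 1 0 p8 1 0 0 0 1 0 1 p16 0 0 1 0 0 1 1 1 0 0 0 1 0 0 0
p1 (pos 1,3,5,7,9,11,13,15,17,19,21,23,25,27,29,31): XOR of data positions = 0⊕1⊕0⊕1⊕0⊕1⊕1⊕0⊕1⊕0⊕1⊕0⊕0⊕0⊕0 = 0
p2 (pos 2,3,6,7,10,11,14,15,18,19,22,23,26,27,30,31): XOR of data positions = 0⊕1⊕0⊕0⊕0⊕0⊕1⊕0⊕1⊕1⊕1⊕0⊕0⊕0⊕0 = 1
p4 (pos 4,5,6,7,12,13,14,15,20,21,22,23,28,29,30,31): XOR of data positions = 1⊕1⊕0⊕0⊕1⊕0⊕1⊕0⊕0⊕1⊕1⊕1⊕0⊕0⊕0 = 1
p8 (pos 8,9,10,11,12,13,14,15,24,25,26,27,28,29,30,31): XOR of data positions = 1⊕0⊕0⊕0⊕1⊕0⊕1⊕1⊕0⊕0⊕0⊕1⊕0⊕0⊕0 = 1
p16 (pos 16,17,18,19,20,21,22,23,24,25,26,27,28,29,30,31): XOR of data positions = 0⊕0⊕1⊕0⊕0⊕1⊕1⊕1⊕0⊕0⊕0⊕1⊕0⊕0⊕0 = 1
Codeword: 0101110110001011001001110001000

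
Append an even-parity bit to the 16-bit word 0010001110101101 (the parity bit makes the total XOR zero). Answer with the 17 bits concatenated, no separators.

00100011101011010

XOR of the 16 data bits: 0⊕0⊕1⊕0⊕0⊕0⊕1⊕1⊕1⊕0⊕1⊕0⊕1⊕1⊕0⊕1 = 0
Parity bit = 0 (so all 17 bits XOR to 0).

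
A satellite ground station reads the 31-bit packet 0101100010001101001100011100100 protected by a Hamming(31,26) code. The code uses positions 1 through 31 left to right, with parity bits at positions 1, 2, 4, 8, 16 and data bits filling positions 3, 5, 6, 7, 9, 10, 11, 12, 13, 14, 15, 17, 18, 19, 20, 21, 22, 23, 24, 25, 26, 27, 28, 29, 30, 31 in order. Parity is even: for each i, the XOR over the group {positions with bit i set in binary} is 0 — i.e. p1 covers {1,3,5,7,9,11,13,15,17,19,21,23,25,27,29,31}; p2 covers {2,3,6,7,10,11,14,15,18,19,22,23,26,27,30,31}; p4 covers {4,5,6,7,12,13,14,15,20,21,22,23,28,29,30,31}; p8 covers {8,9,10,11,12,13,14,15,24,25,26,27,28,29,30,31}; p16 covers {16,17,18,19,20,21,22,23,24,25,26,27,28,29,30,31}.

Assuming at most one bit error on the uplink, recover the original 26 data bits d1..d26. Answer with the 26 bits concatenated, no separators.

s1 (pos 1,3,5,7,9,11,13,15,17,19,21,23,25,27,29,31): 0⊕0⊕1⊕0⊕1⊕0⊕1⊕0⊕0⊕1⊕0⊕0⊕1⊕0⊕1⊕0 = 0
s2 (pos 2,3,6,7,10,11,14,15,18,19,22,23,26,27,30,31): 1⊕0⊕0⊕0⊕0⊕0⊕1⊕0⊕0⊕1⊕0⊕0⊕1⊕0⊕0⊕0 = 0
s4 (pos 4,5,6,7,12,13,14,15,20,21,22,23,28,29,30,31): 1⊕1⊕0⊕0⊕0⊕1⊕1⊕0⊕1⊕0⊕0⊕0⊕0⊕1⊕0⊕0 = 0
s8 (pos 8,9,10,11,12,13,14,15,24,25,26,27,28,29,30,31): 0⊕1⊕0⊕0⊕0⊕1⊕1⊕0⊕1⊕1⊕1⊕0⊕0⊕1⊕0⊕0 = 1
s16 (pos 16,17,18,19,20,21,22,23,24,25,26,27,28,29,30,31): 1⊕0⊕0⊕1⊕1⊕0⊕0⊕0⊕1⊕1⊕1⊕0⊕0⊕1⊕0⊕0 = 1
Syndrome s16…s1 = 11000 → error at position 24.
Flip position 24: 0101100010001101001100011100100 → 0101100010001101001100001100100
Read data bits from positions 3,5,6,7,9,10,11,12,13,14,15,17,18,19,20,21,22,23,24,25,26,27,28,29,30,31: 01001000110001100001100100

01001000110001100001100100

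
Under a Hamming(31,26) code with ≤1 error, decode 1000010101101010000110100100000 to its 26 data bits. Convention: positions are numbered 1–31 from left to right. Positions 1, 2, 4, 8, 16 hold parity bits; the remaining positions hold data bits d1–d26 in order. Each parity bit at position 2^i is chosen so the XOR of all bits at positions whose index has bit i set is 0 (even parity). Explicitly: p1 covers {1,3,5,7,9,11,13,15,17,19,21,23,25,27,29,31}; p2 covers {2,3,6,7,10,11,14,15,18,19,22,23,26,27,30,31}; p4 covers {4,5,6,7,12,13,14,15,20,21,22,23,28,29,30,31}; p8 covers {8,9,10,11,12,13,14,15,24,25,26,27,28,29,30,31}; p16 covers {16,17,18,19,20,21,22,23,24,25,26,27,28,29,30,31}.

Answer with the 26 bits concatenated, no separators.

00100110101000110100100000

s1 (pos 1,3,5,7,9,11,13,15,17,19,21,23,25,27,29,31): 1⊕0⊕0⊕0⊕0⊕1⊕1⊕1⊕0⊕0⊕1⊕1⊕0⊕0⊕0⊕0 = 0
s2 (pos 2,3,6,7,10,11,14,15,18,19,22,23,26,27,30,31): 0⊕0⊕1⊕0⊕1⊕1⊕0⊕1⊕0⊕0⊕0⊕1⊕1⊕0⊕0⊕0 = 0
s4 (pos 4,5,6,7,12,13,14,15,20,21,22,23,28,29,30,31): 0⊕0⊕1⊕0⊕0⊕1⊕0⊕1⊕1⊕1⊕0⊕1⊕0⊕0⊕0⊕0 = 0
s8 (pos 8,9,10,11,12,13,14,15,24,25,26,27,28,29,30,31): 1⊕0⊕1⊕1⊕0⊕1⊕0⊕1⊕0⊕0⊕1⊕0⊕0⊕0⊕0⊕0 = 0
s16 (pos 16,17,18,19,20,21,22,23,24,25,26,27,28,29,30,31): 0⊕0⊕0⊕0⊕1⊕1⊕0⊕1⊕0⊕0⊕1⊕0⊕0⊕0⊕0⊕0 = 0
Syndrome s16…s1 = 00000 → no error.
Read data bits from positions 3,5,6,7,9,10,11,12,13,14,15,17,18,19,20,21,22,23,24,25,26,27,28,29,30,31: 00100110101000110100100000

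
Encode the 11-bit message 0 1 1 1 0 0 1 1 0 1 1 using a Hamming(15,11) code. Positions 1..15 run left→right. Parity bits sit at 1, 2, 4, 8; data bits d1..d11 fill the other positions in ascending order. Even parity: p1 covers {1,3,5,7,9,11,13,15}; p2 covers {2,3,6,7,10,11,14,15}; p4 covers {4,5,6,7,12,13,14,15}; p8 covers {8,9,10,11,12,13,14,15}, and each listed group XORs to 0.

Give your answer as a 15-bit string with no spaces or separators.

Place data at non-parity positions: p1 p2 0 p4 1 1 1 p8 0 0 1 1 0 1 1
p1 (pos 1,3,5,7,9,11,13,15): XOR of data positions = 0⊕1⊕1⊕0⊕1⊕0⊕1 = 0
p2 (pos 2,3,6,7,10,11,14,15): XOR of data positions = 0⊕1⊕1⊕0⊕1⊕1⊕1 = 1
p4 (pos 4,5,6,7,12,13,14,15): XOR of data positions = 1⊕1⊕1⊕1⊕0⊕1⊕1 = 0
p8 (pos 8,9,10,11,12,13,14,15): XOR of data positions = 0⊕0⊕1⊕1⊕0⊕1⊕1 = 0
Codeword: 010011100011011

010011100011011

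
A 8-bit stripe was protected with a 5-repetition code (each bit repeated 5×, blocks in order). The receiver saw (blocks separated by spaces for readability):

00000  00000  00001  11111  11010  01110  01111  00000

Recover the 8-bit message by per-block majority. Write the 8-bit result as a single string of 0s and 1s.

00011110

Block 1 (00000): 0 ones → 0
Block 2 (00000): 0 ones → 0
Block 3 (00001): 1 one → 0
Block 4 (11111): 5 ones → 1
Block 5 (11010): 3 ones → 1
Block 6 (01110): 3 ones → 1
Block 7 (01111): 4 ones → 1
Block 8 (00000): 0 ones → 0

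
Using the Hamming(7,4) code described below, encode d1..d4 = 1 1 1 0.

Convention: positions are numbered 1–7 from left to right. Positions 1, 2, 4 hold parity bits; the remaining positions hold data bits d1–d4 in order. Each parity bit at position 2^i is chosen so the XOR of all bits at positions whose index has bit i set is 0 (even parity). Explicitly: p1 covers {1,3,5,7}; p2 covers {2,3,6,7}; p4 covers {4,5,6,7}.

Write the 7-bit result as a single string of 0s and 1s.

0010110

Place data at non-parity positions: p1 p2 1 p4 1 1 0
p1 (pos 1,3,5,7): XOR of data positions = 1⊕1⊕0 = 0
p2 (pos 2,3,6,7): XOR of data positions = 1⊕1⊕0 = 0
p4 (pos 4,5,6,7): XOR of data positions = 1⊕1⊕0 = 0
Codeword: 0010110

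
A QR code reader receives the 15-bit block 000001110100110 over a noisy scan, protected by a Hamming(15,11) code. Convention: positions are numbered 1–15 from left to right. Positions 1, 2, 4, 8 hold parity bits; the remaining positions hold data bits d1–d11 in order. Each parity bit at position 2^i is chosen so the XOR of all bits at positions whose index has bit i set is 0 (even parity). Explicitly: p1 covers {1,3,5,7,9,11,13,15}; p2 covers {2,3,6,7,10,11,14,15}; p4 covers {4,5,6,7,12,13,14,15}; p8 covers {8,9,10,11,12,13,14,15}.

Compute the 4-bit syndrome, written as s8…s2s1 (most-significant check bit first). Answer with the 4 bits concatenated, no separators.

0000

s1 (pos 1,3,5,7,9,11,13,15): 0⊕0⊕0⊕1⊕0⊕0⊕1⊕0 = 0
s2 (pos 2,3,6,7,10,11,14,15): 0⊕0⊕1⊕1⊕1⊕0⊕1⊕0 = 0
s4 (pos 4,5,6,7,12,13,14,15): 0⊕0⊕1⊕1⊕0⊕1⊕1⊕0 = 0
s8 (pos 8,9,10,11,12,13,14,15): 1⊕0⊕1⊕0⊕0⊕1⊕1⊕0 = 0
Syndrome s8…s1 = 0000 → no error.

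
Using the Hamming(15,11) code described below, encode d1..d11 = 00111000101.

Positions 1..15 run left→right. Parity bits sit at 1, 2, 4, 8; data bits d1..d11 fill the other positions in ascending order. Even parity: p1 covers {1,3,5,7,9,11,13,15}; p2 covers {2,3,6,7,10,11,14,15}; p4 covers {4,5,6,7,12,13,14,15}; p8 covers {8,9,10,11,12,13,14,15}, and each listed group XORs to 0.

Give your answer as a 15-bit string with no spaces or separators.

010001111000101

Place data at non-parity positions: p1 p2 0 p4 0 1 1 p8 1 0 0 0 1 0 1
p1 (pos 1,3,5,7,9,11,13,15): XOR of data positions = 0⊕0⊕1⊕1⊕0⊕1⊕1 = 0
p2 (pos 2,3,6,7,10,11,14,15): XOR of data positions = 0⊕1⊕1⊕0⊕0⊕0⊕1 = 1
p4 (pos 4,5,6,7,12,13,14,15): XOR of data positions = 0⊕1⊕1⊕0⊕1⊕0⊕1 = 0
p8 (pos 8,9,10,11,12,13,14,15): XOR of data positions = 1⊕0⊕0⊕0⊕1⊕0⊕1 = 1
Codeword: 010001111000101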